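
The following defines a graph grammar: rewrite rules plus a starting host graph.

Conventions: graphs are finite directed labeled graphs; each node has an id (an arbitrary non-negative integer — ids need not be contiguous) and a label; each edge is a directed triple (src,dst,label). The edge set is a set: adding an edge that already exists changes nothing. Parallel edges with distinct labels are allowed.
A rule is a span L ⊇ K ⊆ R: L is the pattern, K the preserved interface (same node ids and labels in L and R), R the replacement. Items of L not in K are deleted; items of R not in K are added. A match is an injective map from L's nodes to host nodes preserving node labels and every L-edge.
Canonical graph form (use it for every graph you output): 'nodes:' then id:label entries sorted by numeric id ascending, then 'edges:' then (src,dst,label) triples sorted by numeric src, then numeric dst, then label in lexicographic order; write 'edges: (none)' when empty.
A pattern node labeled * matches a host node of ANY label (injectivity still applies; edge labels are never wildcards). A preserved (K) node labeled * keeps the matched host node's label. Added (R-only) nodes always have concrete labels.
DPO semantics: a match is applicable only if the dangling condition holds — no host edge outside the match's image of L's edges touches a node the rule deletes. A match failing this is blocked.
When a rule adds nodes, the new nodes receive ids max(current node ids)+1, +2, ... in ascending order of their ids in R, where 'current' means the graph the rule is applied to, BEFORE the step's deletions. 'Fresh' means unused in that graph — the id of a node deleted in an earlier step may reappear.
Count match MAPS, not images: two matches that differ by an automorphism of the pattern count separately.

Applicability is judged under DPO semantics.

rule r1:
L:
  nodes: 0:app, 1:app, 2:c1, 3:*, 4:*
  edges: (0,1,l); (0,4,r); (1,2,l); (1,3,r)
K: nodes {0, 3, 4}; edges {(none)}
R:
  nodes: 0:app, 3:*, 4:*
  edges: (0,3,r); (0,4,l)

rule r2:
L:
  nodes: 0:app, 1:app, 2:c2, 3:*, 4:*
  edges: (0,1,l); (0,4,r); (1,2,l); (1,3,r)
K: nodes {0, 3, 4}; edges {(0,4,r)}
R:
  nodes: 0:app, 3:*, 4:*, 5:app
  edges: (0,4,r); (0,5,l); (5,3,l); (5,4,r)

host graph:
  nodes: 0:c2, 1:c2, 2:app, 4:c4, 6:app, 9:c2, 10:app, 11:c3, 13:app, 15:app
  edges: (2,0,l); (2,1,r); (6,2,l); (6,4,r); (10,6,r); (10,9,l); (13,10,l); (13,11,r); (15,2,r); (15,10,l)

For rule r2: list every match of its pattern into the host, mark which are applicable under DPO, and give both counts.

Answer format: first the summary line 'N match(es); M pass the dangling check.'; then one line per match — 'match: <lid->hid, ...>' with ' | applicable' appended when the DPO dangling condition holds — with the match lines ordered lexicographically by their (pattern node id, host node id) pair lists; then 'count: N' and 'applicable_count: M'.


3 match(es); 0 pass the dangling check.
match: 0->6, 1->2, 2->0, 3->1, 4->4
match: 0->13, 1->10, 2->9, 3->6, 4->11
match: 0->15, 1->10, 2->9, 3->6, 4->2
count: 3
applicable_count: 0


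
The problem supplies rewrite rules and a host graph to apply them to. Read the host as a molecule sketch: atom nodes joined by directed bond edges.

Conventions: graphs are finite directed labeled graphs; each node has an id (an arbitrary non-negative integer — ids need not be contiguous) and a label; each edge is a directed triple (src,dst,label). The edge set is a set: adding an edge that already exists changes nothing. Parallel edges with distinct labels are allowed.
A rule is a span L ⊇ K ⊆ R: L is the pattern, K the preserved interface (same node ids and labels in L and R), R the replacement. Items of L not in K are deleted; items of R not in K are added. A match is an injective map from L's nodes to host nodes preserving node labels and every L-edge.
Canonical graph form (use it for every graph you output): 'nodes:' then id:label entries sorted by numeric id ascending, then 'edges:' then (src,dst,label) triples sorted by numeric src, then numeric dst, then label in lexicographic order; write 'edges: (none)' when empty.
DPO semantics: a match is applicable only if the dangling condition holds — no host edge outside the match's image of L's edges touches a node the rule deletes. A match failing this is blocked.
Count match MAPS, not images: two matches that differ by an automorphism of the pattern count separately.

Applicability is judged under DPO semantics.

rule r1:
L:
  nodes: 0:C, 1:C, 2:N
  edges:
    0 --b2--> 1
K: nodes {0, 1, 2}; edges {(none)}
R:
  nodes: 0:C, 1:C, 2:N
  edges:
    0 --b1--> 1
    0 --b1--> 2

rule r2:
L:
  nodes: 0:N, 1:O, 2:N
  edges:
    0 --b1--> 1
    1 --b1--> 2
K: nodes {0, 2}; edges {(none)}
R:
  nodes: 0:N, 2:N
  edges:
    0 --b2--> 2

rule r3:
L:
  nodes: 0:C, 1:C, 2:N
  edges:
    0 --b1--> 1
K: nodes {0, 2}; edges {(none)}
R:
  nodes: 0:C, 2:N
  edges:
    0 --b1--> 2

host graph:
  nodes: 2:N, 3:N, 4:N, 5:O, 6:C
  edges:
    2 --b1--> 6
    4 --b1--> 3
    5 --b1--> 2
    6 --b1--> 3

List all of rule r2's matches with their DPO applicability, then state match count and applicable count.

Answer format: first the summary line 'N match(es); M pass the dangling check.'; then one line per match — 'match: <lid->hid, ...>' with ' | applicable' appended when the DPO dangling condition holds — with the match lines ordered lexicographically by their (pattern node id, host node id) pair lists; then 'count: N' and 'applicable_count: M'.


0 match(es); 0 pass the dangling check.
count: 0
applicable_count: 0


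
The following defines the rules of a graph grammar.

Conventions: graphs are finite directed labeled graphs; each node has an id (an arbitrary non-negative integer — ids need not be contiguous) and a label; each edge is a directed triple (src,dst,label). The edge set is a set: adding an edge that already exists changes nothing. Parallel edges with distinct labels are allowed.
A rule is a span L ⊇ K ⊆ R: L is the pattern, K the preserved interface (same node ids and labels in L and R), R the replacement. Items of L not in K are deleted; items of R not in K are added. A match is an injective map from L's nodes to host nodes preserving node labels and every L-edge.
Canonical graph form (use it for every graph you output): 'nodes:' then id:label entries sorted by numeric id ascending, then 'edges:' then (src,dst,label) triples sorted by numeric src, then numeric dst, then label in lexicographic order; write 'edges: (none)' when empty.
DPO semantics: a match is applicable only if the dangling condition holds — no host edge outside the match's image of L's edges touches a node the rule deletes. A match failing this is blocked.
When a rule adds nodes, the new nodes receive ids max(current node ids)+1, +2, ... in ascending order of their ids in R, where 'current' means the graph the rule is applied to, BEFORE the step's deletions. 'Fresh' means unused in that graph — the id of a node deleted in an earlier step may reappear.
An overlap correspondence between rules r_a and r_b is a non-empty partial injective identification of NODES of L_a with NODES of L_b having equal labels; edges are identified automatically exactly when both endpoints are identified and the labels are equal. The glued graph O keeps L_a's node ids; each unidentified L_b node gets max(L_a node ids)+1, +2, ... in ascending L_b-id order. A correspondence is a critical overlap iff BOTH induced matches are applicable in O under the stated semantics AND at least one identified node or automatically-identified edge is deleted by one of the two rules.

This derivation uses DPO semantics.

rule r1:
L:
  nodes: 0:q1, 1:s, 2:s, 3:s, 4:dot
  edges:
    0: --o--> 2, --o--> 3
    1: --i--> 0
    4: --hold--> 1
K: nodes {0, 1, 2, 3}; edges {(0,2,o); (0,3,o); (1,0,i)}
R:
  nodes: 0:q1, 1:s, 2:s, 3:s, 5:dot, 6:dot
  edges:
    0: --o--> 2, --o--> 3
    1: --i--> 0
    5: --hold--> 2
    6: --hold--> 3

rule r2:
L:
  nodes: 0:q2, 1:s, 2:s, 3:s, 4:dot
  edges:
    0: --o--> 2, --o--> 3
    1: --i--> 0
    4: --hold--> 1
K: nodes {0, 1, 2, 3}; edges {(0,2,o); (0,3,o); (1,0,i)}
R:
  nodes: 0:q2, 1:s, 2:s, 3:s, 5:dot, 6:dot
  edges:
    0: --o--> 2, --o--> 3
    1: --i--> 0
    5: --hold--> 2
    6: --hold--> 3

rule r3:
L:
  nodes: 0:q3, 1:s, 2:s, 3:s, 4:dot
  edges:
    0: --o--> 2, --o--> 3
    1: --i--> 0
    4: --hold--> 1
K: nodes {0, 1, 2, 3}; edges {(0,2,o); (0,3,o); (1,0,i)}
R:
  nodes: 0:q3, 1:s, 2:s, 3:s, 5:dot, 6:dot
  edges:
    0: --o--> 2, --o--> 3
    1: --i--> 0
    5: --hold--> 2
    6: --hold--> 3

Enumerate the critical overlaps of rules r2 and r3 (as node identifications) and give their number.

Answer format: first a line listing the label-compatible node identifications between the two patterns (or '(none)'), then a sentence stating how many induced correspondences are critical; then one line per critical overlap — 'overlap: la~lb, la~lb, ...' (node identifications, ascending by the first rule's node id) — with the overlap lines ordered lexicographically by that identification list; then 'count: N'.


label-compatible node identifications between L(r2) and L(r3): 1~1, 1~2, 1~3, 2~1, 2~2, 2~3, 3~1, 3~2, 3~3, 4~4
7 of the induced correspondences are critical overlaps of r2 and r3.
overlap: 1~1, 2~2, 3~3, 4~4
overlap: 1~1, 2~2, 4~4
overlap: 1~1, 2~3, 3~2, 4~4
overlap: 1~1, 2~3, 4~4
overlap: 1~1, 3~2, 4~4
overlap: 1~1, 3~3, 4~4
overlap: 1~1, 4~4
count: 7


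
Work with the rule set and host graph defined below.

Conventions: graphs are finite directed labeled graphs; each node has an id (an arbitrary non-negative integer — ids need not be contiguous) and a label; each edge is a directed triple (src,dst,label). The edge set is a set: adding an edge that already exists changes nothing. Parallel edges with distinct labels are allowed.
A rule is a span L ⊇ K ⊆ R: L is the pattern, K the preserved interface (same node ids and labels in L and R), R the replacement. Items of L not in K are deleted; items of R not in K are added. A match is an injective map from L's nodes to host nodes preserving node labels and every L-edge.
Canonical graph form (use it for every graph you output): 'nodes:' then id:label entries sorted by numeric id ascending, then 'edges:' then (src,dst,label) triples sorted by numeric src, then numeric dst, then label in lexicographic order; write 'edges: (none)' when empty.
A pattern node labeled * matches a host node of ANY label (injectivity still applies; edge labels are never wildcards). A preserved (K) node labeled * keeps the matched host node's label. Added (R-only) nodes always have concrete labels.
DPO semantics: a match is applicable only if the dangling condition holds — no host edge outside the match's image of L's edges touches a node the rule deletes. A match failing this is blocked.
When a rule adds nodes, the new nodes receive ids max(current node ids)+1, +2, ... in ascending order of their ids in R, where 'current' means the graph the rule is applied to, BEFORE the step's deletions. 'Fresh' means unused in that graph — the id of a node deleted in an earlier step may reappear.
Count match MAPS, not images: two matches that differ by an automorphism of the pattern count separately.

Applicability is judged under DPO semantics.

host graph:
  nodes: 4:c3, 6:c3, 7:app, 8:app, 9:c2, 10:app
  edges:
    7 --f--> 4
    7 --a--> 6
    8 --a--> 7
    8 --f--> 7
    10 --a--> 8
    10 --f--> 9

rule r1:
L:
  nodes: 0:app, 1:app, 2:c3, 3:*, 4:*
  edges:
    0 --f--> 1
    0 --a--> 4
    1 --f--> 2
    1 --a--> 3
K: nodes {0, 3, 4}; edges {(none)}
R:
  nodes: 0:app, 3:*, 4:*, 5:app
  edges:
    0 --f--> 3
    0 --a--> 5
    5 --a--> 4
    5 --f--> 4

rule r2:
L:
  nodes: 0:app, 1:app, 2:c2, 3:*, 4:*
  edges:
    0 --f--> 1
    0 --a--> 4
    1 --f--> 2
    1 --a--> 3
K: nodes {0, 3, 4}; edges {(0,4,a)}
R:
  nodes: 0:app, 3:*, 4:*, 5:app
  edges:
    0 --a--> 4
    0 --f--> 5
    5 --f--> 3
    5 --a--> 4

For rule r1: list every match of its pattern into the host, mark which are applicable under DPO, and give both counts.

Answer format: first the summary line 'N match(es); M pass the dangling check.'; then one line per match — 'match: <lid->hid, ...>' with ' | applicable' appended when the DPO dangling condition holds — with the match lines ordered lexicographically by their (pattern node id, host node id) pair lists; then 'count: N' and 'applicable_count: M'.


0 match(es); 0 pass the dangling check.
count: 0
applicable_count: 0


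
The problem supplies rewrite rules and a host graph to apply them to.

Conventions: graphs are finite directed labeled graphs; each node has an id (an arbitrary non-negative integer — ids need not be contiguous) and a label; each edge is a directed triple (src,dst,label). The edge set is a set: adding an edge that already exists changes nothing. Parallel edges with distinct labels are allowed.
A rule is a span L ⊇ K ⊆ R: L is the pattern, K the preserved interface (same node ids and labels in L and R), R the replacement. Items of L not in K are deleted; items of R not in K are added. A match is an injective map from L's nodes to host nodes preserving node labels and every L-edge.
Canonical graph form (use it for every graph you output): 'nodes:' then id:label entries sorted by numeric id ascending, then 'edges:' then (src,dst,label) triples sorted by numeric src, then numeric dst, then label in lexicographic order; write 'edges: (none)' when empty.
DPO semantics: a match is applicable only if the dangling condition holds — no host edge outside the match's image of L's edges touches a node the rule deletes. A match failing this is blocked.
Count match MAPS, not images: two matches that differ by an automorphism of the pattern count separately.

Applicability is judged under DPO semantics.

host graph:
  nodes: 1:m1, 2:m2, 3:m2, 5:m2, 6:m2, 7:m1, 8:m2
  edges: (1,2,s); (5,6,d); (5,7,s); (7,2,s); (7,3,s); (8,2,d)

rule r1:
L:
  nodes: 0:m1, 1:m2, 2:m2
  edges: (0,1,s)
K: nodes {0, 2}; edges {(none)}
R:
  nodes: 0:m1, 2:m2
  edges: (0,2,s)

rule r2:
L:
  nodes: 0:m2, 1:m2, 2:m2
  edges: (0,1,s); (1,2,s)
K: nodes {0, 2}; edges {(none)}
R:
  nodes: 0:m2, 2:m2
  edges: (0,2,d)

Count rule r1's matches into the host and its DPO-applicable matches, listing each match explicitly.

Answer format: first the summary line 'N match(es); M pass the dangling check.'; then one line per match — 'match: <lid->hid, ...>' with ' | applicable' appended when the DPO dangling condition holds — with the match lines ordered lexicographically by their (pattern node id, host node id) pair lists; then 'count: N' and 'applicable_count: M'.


12 match(es); 4 pass the dangling check.
match: 0->1, 1->2, 2->3
match: 0->1, 1->2, 2->5
match: 0->1, 1->2, 2->6
match: 0->1, 1->2, 2->8
match: 0->7, 1->2, 2->3
match: 0->7, 1->2, 2->5
match: 0->7, 1->2, 2->6
match: 0->7, 1->2, 2->8
match: 0->7, 1->3, 2->2 | applicable
match: 0->7, 1->3, 2->5 | applicable
match: 0->7, 1->3, 2->6 | applicable
match: 0->7, 1->3, 2->8 | applicable
count: 12
applicable_count: 4


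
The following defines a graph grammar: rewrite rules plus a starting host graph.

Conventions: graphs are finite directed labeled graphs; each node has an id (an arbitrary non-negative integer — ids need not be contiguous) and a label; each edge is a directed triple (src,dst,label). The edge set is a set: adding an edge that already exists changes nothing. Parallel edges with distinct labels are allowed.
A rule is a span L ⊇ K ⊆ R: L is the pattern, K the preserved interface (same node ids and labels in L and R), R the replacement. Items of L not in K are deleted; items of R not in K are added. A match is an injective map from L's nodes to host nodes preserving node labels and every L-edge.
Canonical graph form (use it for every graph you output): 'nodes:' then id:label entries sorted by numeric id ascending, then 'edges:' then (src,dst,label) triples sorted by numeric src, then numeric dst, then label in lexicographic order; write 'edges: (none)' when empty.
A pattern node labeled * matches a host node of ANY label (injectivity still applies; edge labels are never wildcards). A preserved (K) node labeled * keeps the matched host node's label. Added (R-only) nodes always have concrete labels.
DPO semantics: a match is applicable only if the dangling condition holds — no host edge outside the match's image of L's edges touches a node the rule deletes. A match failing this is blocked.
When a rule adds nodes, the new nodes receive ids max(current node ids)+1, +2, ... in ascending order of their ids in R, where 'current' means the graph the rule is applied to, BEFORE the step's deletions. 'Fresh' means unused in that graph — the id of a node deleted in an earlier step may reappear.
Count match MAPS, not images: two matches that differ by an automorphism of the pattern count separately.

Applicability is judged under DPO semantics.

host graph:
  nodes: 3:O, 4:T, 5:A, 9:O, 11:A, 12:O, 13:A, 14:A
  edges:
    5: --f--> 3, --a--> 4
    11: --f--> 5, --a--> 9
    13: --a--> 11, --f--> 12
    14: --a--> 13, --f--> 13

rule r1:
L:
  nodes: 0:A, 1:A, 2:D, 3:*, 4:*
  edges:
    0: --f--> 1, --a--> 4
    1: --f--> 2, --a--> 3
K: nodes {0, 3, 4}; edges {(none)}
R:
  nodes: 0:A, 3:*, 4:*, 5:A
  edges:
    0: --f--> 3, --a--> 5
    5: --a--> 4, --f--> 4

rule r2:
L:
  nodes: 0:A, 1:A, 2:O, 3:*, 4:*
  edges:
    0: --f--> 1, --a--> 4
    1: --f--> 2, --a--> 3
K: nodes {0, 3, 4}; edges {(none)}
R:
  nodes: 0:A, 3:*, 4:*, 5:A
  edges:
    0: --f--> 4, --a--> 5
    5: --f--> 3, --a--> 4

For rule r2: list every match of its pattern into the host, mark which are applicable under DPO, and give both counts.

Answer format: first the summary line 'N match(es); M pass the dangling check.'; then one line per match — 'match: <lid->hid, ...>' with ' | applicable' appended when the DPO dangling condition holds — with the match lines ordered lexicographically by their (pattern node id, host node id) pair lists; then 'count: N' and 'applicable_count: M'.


1 match(es); 1 pass the dangling check.
match: 0->11, 1->5, 2->3, 3->4, 4->9 | applicable
count: 1
applicable_count: 1


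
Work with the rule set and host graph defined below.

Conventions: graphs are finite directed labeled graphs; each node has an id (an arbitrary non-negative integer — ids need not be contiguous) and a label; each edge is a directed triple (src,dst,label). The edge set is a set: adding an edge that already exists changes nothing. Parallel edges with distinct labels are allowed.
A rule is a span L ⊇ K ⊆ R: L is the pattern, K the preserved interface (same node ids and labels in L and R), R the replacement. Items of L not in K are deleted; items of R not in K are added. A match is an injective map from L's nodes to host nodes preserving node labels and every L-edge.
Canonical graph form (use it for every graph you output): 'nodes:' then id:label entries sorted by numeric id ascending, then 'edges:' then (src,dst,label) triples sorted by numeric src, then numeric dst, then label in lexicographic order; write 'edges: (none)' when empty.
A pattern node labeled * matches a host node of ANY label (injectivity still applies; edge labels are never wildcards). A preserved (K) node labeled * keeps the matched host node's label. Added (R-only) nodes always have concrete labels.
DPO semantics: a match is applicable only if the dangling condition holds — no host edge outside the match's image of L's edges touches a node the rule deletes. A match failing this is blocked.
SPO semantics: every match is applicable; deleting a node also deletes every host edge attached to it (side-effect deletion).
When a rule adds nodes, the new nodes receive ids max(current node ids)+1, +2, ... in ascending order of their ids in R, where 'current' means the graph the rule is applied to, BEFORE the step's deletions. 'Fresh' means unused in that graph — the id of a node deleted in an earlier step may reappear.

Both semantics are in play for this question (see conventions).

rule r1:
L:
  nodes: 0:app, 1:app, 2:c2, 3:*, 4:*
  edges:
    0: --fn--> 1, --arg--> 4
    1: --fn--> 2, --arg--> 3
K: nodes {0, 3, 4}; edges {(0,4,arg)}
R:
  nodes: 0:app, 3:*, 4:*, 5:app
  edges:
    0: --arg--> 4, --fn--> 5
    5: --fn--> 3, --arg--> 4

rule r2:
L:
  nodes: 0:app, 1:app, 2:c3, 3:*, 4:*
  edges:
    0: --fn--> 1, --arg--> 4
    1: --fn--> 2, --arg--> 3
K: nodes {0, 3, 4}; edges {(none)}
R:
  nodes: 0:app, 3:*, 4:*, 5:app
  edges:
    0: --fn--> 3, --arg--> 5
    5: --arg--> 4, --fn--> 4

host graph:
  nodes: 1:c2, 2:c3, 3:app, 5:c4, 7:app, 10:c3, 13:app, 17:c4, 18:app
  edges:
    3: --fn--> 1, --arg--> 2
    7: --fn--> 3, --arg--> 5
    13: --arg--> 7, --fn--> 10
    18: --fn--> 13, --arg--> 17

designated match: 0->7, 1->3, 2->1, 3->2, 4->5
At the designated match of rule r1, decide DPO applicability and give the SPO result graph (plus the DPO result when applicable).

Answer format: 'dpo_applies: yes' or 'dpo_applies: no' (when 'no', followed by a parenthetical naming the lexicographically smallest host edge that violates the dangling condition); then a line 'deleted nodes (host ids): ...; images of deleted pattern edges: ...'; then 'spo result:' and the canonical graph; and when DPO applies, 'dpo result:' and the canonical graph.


dpo_applies: yes
deleted nodes (host ids): 1, 3; images of deleted pattern edges: (3,1,fn); (3,2,arg); (7,3,fn)
spo result:
nodes: 2:c3, 5:c4, 7:app, 10:c3, 13:app, 17:c4, 18:app, 19:app
edges: (7,5,arg); (7,19,fn); (13,7,arg); (13,10,fn); (18,13,fn); (18,17,arg); (19,2,fn); (19,5,arg)
dpo result:
nodes: 2:c3, 5:c4, 7:app, 10:c3, 13:app, 17:c4, 18:app, 19:app
edges: (7,5,arg); (7,19,fn); (13,7,arg); (13,10,fn); (18,13,fn); (18,17,arg); (19,2,fn); (19,5,arg)


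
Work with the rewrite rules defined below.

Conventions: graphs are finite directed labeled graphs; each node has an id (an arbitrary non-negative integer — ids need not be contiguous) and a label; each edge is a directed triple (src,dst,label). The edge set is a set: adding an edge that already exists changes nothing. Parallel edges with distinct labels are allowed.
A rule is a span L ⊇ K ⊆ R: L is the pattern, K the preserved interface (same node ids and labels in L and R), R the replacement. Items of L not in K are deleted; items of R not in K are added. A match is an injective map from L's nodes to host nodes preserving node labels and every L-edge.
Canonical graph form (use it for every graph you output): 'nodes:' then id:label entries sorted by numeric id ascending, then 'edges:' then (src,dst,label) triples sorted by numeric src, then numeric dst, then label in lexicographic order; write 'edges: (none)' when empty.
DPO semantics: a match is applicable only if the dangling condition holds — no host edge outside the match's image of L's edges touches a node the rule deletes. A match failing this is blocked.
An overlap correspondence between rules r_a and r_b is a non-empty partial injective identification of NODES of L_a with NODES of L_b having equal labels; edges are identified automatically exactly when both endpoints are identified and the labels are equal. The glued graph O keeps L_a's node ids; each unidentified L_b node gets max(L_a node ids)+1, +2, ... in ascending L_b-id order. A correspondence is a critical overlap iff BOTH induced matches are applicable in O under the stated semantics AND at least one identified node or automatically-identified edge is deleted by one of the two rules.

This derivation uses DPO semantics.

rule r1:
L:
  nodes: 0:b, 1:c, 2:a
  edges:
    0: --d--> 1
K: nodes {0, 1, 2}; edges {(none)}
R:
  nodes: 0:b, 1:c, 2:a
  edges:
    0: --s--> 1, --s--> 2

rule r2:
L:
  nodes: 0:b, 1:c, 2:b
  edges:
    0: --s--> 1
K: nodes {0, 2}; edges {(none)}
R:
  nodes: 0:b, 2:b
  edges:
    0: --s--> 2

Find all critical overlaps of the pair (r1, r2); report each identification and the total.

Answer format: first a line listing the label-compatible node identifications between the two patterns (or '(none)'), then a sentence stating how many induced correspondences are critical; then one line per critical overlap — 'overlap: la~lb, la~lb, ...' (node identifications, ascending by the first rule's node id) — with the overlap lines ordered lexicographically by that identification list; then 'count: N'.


label-compatible node identifications between L(r1) and L(r2): 0~0, 0~2, 1~1
0 of the induced correspondences are critical overlaps of r1 and r2.
count: 0


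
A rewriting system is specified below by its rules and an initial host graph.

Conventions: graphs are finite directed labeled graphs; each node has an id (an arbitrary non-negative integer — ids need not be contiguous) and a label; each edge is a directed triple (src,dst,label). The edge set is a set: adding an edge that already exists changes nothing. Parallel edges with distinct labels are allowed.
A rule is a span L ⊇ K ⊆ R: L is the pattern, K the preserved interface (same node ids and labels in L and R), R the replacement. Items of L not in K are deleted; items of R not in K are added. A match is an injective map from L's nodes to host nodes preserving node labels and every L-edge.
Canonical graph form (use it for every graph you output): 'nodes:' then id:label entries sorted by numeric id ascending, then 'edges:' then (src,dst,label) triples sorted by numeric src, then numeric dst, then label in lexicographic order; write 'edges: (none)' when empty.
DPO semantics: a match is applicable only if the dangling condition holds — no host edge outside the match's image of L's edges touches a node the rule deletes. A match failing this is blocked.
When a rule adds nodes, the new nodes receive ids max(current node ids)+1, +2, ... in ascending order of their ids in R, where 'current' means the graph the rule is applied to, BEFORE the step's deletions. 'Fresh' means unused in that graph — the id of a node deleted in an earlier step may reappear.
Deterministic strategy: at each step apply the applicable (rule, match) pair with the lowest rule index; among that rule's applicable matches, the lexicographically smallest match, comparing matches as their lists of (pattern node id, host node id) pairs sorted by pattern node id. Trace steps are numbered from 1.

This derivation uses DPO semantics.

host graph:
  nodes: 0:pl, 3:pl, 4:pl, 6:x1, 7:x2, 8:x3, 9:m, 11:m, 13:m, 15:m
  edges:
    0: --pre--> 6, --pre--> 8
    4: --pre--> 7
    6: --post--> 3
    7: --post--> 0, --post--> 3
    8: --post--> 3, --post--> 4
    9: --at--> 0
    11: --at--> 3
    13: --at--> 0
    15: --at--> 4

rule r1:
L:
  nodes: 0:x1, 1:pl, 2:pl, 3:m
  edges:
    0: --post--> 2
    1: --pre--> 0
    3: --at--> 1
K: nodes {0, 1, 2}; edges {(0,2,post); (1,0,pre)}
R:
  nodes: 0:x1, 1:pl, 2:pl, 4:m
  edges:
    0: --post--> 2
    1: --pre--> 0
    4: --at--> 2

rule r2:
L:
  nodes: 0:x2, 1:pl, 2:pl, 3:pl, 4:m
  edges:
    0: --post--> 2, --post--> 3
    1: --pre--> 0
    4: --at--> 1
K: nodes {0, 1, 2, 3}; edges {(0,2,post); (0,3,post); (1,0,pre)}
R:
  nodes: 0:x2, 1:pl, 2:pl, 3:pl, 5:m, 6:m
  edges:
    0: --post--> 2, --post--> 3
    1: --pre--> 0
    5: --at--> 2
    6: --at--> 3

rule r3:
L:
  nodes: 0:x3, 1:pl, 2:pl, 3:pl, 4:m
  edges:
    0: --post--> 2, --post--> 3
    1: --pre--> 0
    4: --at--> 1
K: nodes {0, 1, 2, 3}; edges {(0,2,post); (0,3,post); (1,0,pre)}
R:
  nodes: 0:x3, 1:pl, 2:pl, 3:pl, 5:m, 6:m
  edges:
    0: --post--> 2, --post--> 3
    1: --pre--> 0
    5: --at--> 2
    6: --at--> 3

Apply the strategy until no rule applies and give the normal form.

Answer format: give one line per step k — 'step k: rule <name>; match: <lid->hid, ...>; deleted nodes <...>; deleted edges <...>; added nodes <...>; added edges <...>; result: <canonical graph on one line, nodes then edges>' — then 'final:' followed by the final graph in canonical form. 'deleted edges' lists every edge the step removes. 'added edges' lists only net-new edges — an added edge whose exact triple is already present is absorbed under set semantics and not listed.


step 1: rule r1; match: 0->6, 1->0, 2->3, 3->9; deleted nodes 9; deleted edges (9,0,at); added nodes 16; added edges (16,3,at); result: nodes: 0:pl, 3:pl, 4:pl, 6:x1, 7:x2, 8:x3, 11:m, 13:m, 15:m, 16:m edges: (0,6,pre); (0,8,pre); (4,7,pre); (6,3,post); (7,0,post); (7,3,post); (8,3,post); (8,4,post); (11,3,at); (13,0,at); (15,4,at); (16,3,at)
step 2: rule r1; match: 0->6, 1->0, 2->3, 3->13; deleted nodes 13; deleted edges (13,0,at); added nodes 17; added edges (17,3,at); result: nodes: 0:pl, 3:pl, 4:pl, 6:x1, 7:x2, 8:x3, 11:m, 15:m, 16:m, 17:m edges: (0,6,pre); (0,8,pre); (4,7,pre); (6,3,post); (7,0,post); (7,3,post); (8,3,post); (8,4,post); (11,3,at); (15,4,at); (16,3,at); (17,3,at)
step 3: rule r2; match: 0->7, 1->4, 2->0, 3->3, 4->15; deleted nodes 15; deleted edges (15,4,at); added nodes 18, 19; added edges (18,0,at); (19,3,at); result: nodes: 0:pl, 3:pl, 4:pl, 6:x1, 7:x2, 8:x3, 11:m, 16:m, 17:m, 18:m, 19:m edges: (0,6,pre); (0,8,pre); (4,7,pre); (6,3,post); (7,0,post); (7,3,post); (8,3,post); (8,4,post); (11,3,at); (16,3,at); (17,3,at); (18,0,at); (19,3,at)
step 4: rule r1; match: 0->6, 1->0, 2->3, 3->18; deleted nodes 18; deleted edges (18,0,at); added nodes 20; added edges (20,3,at); result: nodes: 0:pl, 3:pl, 4:pl, 6:x1, 7:x2, 8:x3, 11:m, 16:m, 17:m, 19:m, 20:m edges: (0,6,pre); (0,8,pre); (4,7,pre); (6,3,post); (7,0,post); (7,3,post); (8,3,post); (8,4,post); (11,3,at); (16,3,at); (17,3,at); (19,3,at); (20,3,at)
final:
nodes: 0:pl, 3:pl, 4:pl, 6:x1, 7:x2, 8:x3, 11:m, 16:m, 17:m, 19:m, 20:m
edges: (0,6,pre); (0,8,pre); (4,7,pre); (6,3,post); (7,0,post); (7,3,post); (8,3,post); (8,4,post); (11,3,at); (16,3,at); (17,3,at); (19,3,at); (20,3,at)


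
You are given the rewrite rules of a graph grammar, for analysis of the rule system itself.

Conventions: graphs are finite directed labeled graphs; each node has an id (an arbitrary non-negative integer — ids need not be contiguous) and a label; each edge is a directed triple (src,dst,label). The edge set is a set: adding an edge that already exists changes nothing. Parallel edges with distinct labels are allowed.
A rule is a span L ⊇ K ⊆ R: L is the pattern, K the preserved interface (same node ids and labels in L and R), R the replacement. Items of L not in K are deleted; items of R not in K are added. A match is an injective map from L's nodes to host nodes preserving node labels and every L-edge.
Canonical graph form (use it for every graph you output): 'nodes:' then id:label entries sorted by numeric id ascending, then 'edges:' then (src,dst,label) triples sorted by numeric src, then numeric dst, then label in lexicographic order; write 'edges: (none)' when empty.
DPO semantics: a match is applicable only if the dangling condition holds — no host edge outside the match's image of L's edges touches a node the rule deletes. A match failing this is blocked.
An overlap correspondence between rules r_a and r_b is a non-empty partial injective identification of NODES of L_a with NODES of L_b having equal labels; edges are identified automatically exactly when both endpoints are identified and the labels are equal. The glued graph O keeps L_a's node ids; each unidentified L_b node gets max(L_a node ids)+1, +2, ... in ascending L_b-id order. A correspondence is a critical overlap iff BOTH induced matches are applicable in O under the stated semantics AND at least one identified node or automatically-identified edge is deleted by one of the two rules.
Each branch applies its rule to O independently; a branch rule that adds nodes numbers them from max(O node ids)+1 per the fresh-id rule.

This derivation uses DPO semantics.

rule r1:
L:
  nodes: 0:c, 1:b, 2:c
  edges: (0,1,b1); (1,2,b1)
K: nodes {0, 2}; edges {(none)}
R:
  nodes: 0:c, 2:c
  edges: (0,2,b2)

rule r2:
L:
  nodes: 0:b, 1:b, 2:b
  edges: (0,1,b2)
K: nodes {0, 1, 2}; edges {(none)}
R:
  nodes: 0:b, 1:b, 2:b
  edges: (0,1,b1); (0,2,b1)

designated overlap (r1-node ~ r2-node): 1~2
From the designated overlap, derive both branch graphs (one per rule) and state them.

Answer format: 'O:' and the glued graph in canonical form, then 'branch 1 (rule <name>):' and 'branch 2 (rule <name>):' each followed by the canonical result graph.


O:
nodes: 0:c, 1:b, 2:c, 3:b, 4:b
edges: (0,1,b1); (1,2,b1); (3,4,b2)
branch 1 (rule r1):
nodes: 0:c, 2:c, 3:b, 4:b
edges: (0,2,b2); (3,4,b2)
branch 2 (rule r2):
nodes: 0:c, 1:b, 2:c, 3:b, 4:b
edges: (0,1,b1); (1,2,b1); (3,1,b1); (3,4,b1)


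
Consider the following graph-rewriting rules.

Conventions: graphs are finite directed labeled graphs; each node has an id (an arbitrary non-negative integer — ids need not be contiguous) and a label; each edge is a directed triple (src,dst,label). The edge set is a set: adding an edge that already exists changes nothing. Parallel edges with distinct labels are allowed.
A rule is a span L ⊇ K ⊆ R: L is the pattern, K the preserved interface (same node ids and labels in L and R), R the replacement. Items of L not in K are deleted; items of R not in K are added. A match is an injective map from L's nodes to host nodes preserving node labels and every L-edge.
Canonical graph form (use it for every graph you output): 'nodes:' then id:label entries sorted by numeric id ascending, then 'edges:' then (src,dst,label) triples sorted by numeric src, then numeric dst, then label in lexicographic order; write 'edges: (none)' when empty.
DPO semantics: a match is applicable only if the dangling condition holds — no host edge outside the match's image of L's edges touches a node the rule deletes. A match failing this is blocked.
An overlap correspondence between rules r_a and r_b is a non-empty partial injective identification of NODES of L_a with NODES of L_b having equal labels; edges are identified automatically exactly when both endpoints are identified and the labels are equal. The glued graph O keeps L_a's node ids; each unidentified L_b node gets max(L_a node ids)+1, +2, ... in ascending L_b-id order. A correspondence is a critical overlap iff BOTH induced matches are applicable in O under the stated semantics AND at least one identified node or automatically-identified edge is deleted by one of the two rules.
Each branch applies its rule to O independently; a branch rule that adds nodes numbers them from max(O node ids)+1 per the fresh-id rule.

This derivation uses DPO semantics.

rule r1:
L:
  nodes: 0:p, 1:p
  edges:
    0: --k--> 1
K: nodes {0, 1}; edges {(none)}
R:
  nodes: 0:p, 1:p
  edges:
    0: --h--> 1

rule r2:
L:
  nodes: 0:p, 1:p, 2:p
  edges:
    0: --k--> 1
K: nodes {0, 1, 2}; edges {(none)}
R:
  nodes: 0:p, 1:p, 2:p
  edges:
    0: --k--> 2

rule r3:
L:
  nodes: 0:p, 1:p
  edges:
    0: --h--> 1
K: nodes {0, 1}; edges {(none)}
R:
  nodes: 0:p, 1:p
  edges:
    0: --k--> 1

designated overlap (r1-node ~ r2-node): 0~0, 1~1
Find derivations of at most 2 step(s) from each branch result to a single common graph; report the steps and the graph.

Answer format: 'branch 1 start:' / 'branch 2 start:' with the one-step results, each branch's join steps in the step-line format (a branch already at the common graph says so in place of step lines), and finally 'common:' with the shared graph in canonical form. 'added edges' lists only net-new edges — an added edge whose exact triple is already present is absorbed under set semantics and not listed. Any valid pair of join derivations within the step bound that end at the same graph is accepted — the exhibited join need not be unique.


branch 1 start:
nodes: 0:p, 1:p, 2:p
edges: (0,1,h)
branch 2 start:
nodes: 0:p, 1:p, 2:p
edges: (0,2,k)
branch 1 step 1: rule r3; match: 0->0, 1->1; deleted nodes (none); deleted edges (0,1,h); added nodes (none); added edges (0,1,k); result: nodes: 0:p, 1:p, 2:p edges: (0,1,k)
branch 2 step 1: rule r2; match: 0->0, 1->2, 2->1; deleted nodes (none); deleted edges (0,2,k); added nodes (none); added edges (0,1,k); result: nodes: 0:p, 1:p, 2:p edges: (0,1,k)
common:
nodes: 0:p, 1:p, 2:p
edges: (0,1,k)


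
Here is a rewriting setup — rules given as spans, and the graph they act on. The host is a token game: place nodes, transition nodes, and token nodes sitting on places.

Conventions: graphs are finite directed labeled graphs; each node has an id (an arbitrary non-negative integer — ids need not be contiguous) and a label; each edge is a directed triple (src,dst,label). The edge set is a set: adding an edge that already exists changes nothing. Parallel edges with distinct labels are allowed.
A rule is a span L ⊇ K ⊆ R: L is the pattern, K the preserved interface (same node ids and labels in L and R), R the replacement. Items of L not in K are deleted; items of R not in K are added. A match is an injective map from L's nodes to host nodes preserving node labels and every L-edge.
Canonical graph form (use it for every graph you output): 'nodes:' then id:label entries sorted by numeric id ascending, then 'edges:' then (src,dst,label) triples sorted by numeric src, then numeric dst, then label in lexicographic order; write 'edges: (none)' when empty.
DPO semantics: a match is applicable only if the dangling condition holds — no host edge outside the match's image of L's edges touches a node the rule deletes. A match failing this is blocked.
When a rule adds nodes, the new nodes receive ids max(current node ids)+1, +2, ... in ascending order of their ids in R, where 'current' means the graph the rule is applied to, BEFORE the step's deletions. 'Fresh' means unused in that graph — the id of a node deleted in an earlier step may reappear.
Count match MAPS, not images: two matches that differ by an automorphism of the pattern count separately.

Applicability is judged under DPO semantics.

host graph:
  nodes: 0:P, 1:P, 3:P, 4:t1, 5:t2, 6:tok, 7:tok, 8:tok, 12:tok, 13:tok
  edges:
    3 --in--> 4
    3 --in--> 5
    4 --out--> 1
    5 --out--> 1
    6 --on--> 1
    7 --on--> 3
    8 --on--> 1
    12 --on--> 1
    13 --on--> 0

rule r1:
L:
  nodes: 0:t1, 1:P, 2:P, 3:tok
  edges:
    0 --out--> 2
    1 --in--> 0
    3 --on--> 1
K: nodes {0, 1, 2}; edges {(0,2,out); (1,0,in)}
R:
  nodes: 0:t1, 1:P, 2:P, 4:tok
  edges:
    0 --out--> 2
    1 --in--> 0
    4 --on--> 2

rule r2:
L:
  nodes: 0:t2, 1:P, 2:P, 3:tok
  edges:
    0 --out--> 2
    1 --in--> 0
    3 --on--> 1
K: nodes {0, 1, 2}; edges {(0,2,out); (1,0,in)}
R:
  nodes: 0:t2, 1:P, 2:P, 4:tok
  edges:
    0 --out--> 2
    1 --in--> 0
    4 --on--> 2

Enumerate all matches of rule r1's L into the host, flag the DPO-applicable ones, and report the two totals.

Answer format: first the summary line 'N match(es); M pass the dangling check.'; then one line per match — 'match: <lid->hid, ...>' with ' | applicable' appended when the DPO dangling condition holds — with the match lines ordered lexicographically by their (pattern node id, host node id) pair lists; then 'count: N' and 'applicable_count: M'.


1 match(es); 1 pass the dangling check.
match: 0->4, 1->3, 2->1, 3->7 | applicable
count: 1
applicable_count: 1


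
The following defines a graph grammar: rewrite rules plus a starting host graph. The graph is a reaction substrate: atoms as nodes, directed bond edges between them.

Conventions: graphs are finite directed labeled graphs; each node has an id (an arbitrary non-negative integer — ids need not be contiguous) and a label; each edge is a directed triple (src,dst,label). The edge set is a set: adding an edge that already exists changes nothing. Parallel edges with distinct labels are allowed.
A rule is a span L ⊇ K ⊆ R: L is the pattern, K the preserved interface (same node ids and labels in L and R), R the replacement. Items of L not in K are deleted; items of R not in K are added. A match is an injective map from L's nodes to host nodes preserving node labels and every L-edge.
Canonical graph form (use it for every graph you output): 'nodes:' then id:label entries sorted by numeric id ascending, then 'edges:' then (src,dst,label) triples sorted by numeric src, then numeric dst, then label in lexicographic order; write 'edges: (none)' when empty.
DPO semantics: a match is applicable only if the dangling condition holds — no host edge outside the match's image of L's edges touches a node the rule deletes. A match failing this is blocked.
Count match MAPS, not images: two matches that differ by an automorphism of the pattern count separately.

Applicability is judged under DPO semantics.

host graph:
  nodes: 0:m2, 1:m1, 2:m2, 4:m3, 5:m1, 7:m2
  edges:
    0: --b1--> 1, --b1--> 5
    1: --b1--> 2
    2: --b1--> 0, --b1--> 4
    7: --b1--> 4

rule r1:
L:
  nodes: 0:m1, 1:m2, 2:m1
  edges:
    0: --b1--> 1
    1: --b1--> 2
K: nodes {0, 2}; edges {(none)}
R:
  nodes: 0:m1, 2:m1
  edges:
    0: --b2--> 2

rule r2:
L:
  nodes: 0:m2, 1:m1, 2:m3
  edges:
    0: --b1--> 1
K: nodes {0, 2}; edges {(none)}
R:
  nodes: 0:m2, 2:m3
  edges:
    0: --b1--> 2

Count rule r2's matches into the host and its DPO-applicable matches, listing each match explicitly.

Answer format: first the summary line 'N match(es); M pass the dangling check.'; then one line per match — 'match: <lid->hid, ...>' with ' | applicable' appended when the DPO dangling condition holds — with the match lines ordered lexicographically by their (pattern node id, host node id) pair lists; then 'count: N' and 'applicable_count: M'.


2 match(es); 1 pass the dangling check.
match: 0->0, 1->1, 2->4
match: 0->0, 1->5, 2->4 | applicable
count: 2
applicable_count: 1
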